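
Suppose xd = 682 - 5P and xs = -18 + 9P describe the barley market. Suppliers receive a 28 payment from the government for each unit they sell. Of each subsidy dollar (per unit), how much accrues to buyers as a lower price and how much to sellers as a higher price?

Buyers gain 18 per unit; sellers gain 10 per unit

Pre-subsidy: 682 - 5P = -18 + 9P gives P* = 50, x* = 432.
With the subsidy, sellers receive Ps = Pb + 28 for each unit, where Pb is the price buyers pay.
Supply in terms of Pb becomes xs = -18 + 9(Pb + 28) = 234 + 9Pb. Setting this equal to demand: 682 - 5Pb = 234 + 9Pb, so Pb = 32.
Sellers receive Ps = 32 + 28 = 60; x' = 682 − 5·32 = 522.
Buyers' price falls by P* − Pb = 50 − 32 = 18; sellers' price rises by Ps − P* = 60 − 50 = 10.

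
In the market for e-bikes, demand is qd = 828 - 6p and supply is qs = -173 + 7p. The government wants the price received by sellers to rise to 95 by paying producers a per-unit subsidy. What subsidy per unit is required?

Required subsidy s = 39 per unit

At a seller price of 95, quantity supplied is -173 + 7·95 = 492.
Buyers absorb 492 only when they pay pb with 828 − 6·pb = 492, i.e. pb = 56.
s = ps − pb = 95 − 56 = 39.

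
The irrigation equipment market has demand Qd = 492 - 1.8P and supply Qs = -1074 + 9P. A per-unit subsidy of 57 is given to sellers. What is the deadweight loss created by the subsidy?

Pre-subsidy: 492 - 1.8P = -1074 + 9P gives P* = 145, Q* = 231.
With the subsidy, sellers receive Ps = Pb + 57 for each unit, where Pb is the price buyers pay.
Supply in terms of Pb becomes Qs = -1074 + 9(Pb + 57) = -561 + 9Pb. Setting this equal to demand: 492 - 1.8Pb = -561 + 9Pb, so Pb = 97.5.
Sellers receive Ps = 97.5 + 57 = 154.5; Q' = 492 − 1.8·97.5 = 316.5.
The subsidy expands output by 316.5 − 231 = 85.5 past the efficient level; on those units the gap between marginal cost and willingness to pay runs from 0 up to 57.
DWL = ½ × 57 × 85.5 = 2436.75.

Deadweight loss = 2436.75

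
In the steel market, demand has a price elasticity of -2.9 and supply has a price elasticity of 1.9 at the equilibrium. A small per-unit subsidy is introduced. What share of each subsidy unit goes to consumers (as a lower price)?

Consumer share = 19/48

For a small subsidy around the equilibrium, the benefit split depends on the relative slopes, which at a point are proportional to the elasticities.
Buyer share = εs/(εs + |εd|) = 1.9/(1.9 + 2.9) = 19/48; seller share = |εd|/(εs + |εd|) = 29/48.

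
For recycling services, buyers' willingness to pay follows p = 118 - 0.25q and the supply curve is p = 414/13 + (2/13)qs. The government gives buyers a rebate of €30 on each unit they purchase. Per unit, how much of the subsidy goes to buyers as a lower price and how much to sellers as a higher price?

Pre-subsidy: 118 - 0.25q = 414/13 + (2/13)q gives q* = 640/3 and p* = 194/3.
With the rebate, buyers effectively pay pb = ps − 30, where ps is the price sellers receive.
On the curves, pb = 118 - 0.25q and ps = 414/13 + (2/13)q; the wedge ps − pb = 30 gives 414/13 + (2/13)q − (118 - 0.25q) = 30, so q' = 6040/21.
Then pb = 118 − 0.25·(6040/21) = 968/21 and ps = 414/13 + (2/13)·(6040/21) = 1598/21.
Buyers' price falls by p* − pb = 194/3 − 968/21 = 130/7; sellers' price rises by ps − p* = 1598/21 − 194/3 = 80/7.

Buyers gain 130/7 per unit; sellers gain 80/7 per unit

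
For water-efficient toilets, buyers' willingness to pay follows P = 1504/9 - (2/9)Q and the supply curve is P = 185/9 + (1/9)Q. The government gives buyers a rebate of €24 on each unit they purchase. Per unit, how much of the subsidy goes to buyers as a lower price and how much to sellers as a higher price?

Pre-subsidy: 1504/9 - (2/9)Q = 185/9 + (1/9)Q gives Q* = 1319/3 and P* = 1874/27.
With the rebate, buyers effectively pay Pb = Ps − 24, where Ps is the price sellers receive.
On the curves, Pb = 1504/9 - (2/9)Q and Ps = 185/9 + (1/9)Q; the wedge Ps − Pb = 24 gives 185/9 + (1/9)Q − (1504/9 - (2/9)Q) = 24, so Q' = 1535/3.
Then Pb = 1504/9 − (2/9)·(1535/3) = 1442/27 and Ps = 185/9 + (1/9)·(1535/3) = 2090/27.
Buyers' price falls by P* − Pb = 1874/27 − 1442/27 = 16; sellers' price rises by Ps − P* = 2090/27 − 1874/27 = 8.

Buyers gain €16 per unit; sellers gain €8 per unit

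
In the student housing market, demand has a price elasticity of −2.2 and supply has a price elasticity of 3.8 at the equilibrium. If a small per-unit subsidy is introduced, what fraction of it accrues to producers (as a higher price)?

Producer share = 11/30

For a small subsidy around the equilibrium, the benefit split depends on the relative slopes, which at a point are proportional to the elasticities.
Buyer share = εs/(εs + |εd|) = 3.8/(3.8 + 2.2) = 19/30; seller share = |εd|/(εs + |εd|) = 11/30.
So producers capture 11/30 of the subsidy.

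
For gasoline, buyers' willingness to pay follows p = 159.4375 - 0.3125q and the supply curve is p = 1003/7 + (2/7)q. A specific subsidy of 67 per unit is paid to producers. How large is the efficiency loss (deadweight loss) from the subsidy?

Deadweight loss = 3752

Pre-subsidy: 159.4375 - 0.3125q = 1003/7 + (2/7)q gives q* = 27 and p* = 151.
With the subsidy, sellers receive ps = pb + 67 for each unit, where pb is the price buyers pay.
On the curves, pb = 159.4375 - 0.3125q and ps = 1003/7 + (2/7)q; the wedge ps − pb = 67 gives 1003/7 + (2/7)q − (159.4375 - 0.3125q) = 67, so q' = 139.
Then pb = 159.4375 − 0.3125·139 = 116 and ps = 1003/7 + (2/7)·139 = 183.
The subsidy expands output by 139 − 27 = 112 past the efficient level; on those units the gap between marginal cost and willingness to pay runs from 0 up to 67.
DWL = ½ × 67 × 112 = 3752.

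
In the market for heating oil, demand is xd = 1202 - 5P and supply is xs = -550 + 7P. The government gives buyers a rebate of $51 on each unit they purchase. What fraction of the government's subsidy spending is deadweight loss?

DWL / government spending = 595/4966

Pre-subsidy: 1202 - 5P = -550 + 7P gives P* = 146, x* = 472.
With the rebate, buyers effectively pay Pb = Ps − 51, where Ps is the price sellers receive.
Demand in terms of Ps becomes xd = 1202 − 5(Ps − 51) = 1457 - 5Ps. Setting this equal to supply: 1457 - 5Ps = -550 + 7Ps, so Ps = 167.25.
Buyers pay Pb = 167.25 − 51 = 116.25; x' = -550 + 7·167.25 = 620.75.
ΔCS = ½(472 + 620.75)(146 − 116.25) = 16254.65625; ΔPS = ½(472 + 620.75)(167.25 − 146) = 11610.46875.
Government spending = 51 × 620.75 = 31658.25.
DWL = ½ × 51 × (620.75 − 472) = 3793.125; fraction = 3793.125 / 31658.25 = 595/4966.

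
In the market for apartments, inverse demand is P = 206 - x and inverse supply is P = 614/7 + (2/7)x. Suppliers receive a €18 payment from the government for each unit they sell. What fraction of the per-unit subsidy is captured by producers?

Pre-subsidy: 206 - x = 614/7 + (2/7)x gives x* = 92 and P* = 114.
With the subsidy, sellers receive Ps = Pb + 18 for each unit, where Pb is the price buyers pay.
On the curves, Pb = 206 - x and Ps = 614/7 + (2/7)x; the wedge Ps − Pb = 18 gives 614/7 + (2/7)x − (206 - x) = 18, so x' = 106.
Then Pb = 206 − 1·106 = 100 and Ps = 614/7 + (2/7)·106 = 118.
Buyers' price falls by P* − Pb = 114 − 100 = 14; sellers' price rises by Ps − P* = 118 − 114 = 4.
So producers capture 4/18 = 2/9 of each unit of subsidy.

Producer share = 2/9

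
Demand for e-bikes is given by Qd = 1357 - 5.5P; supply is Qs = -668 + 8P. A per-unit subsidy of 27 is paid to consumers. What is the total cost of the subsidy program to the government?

Government cost = 16740

Pre-subsidy: 1357 - 5.5P = -668 + 8P gives P* = 150, Q* = 532.
With the rebate, buyers effectively pay Pb = Ps − 27, where Ps is the price sellers receive.
Demand in terms of Ps becomes Qd = 1357 − 5.5(Ps − 27) = 1505.5 - 5.5Ps. Setting this equal to supply: 1505.5 - 5.5Ps = -668 + 8Ps, so Ps = 161.
Buyers pay Pb = 161 − 27 = 134; Q' = -668 + 8·161 = 620.
Government outlay = subsidy × quantity = 27 × 620 = 16740.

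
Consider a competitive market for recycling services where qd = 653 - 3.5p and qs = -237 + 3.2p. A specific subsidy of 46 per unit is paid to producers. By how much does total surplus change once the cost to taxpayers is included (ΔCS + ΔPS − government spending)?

Pre-subsidy: 653 - 3.5p = -237 + 3.2p gives p* = 8900/67, q* = 12601/67.
With the subsidy, sellers receive ps = pb + 46 for each unit, where pb is the price buyers pay.
Supply in terms of pb becomes qs = -237 + 3.2(pb + 46) = -89.8 + 3.2pb. Setting this equal to demand: 653 - 3.5pb = -89.8 + 3.2pb, so pb = 7428/67.
Sellers receive ps = 7428/67 + 46 = 10510/67; q' = 653 − 3.5·(7428/67) = 17753/67.
ΔCS = ½(12601/67 + 17753/67)(8900/67 − 7428/67) = 22340544/4489; ΔPS = ½(12601/67 + 17753/67)(10510/67 − 8900/67) = 24434970/4489.
Government spending = 46 × 17753/67 = 816638/67.
Net change = 22340544/4489 + 24434970/4489 − 816638/67 = -118496/67. The loss equals the DWL triangle ½·46·5152/67.

Net change in total surplus = -118496/67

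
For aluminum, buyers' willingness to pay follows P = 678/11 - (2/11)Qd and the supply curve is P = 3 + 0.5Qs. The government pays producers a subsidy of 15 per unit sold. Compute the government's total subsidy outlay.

Pre-subsidy: 678/11 - (2/11)Q = 3 + 0.5Q gives Q* = 86 and P* = 46.
With the subsidy, sellers receive Ps = Pb + 15 for each unit, where Pb is the price buyers pay.
On the curves, Pb = 678/11 - (2/11)Q and Ps = 3 + 0.5Q; the wedge Ps − Pb = 15 gives 3 + 0.5Q − (678/11 - (2/11)Q) = 15, so Q' = 108.
Then Pb = 678/11 − (2/11)·108 = 42 and Ps = 3 + 0.5·108 = 57.
Government outlay = subsidy × quantity = 15 × 108 = 1620.

Government cost = 1620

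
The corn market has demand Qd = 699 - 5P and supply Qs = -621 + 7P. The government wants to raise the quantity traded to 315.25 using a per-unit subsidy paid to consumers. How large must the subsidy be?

At Q = 315.25, invert demand for the buyer price: Pb = (699 − 315.25)/5 = 76.75; invert supply for the seller price: Ps = (315.25 − (-621))/7 = 133.75.
The subsidy must fill the gap: s = Ps − Pb = 133.75 − 76.75 = 57.

Required subsidy s = 57 per unit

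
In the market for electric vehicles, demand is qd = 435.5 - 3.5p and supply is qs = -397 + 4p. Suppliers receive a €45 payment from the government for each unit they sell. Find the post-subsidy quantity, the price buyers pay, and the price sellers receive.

Pre-subsidy: 435.5 - 3.5p = -397 + 4p gives p* = 111, q* = 47.
With the subsidy, sellers receive ps = pb + 45 for each unit, where pb is the price buyers pay.
Supply in terms of pb becomes qs = -397 + 4(pb + 45) = -217 + 4pb. Setting this equal to demand: 435.5 - 3.5pb = -217 + 4pb, so pb = 87.
Sellers receive ps = 87 + 45 = 132; q' = 435.5 − 3.5·87 = 131.

q' = 131; buyers pay €87; sellers receive €132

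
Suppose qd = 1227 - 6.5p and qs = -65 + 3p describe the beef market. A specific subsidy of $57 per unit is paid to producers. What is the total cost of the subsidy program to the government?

Government cost = $26220

Pre-subsidy: 1227 - 6.5p = -65 + 3p gives p* = 136, q* = 343.
With the subsidy, sellers receive ps = pb + 57 for each unit, where pb is the price buyers pay.
Supply in terms of pb becomes qs = -65 + 3(pb + 57) = 106 + 3pb. Setting this equal to demand: 1227 - 6.5pb = 106 + 3pb, so pb = 118.
Sellers receive ps = 118 + 57 = 175; q' = 1227 − 6.5·118 = 460.
Government outlay = subsidy × quantity = 57 × 460 = 26220.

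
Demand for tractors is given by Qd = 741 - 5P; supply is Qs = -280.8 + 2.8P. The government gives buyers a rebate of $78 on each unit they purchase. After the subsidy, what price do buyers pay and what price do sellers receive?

Buyers pay $103; sellers receive $181

Pre-subsidy: 741 - 5P = -280.8 + 2.8P gives P* = 131, Q* = 86.
With the rebate, buyers effectively pay Pb = Ps − 78, where Ps is the price sellers receive.
Demand in terms of Ps becomes Qd = 741 − 5(Ps − 78) = 1131 - 5Ps. Setting this equal to supply: 1131 - 5Ps = -280.8 + 2.8Ps, so Ps = 181.
Buyers pay Pb = 181 − 78 = 103; Q' = -280.8 + 2.8·181 = 226.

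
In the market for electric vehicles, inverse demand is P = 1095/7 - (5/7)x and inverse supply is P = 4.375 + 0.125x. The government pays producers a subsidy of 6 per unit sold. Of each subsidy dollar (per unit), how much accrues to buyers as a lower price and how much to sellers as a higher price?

Pre-subsidy: 1095/7 - (5/7)x = 4.375 + 0.125x gives x* = 8515/47 and P* = 1270/47.
With the subsidy, sellers receive Ps = Pb + 6 for each unit, where Pb is the price buyers pay.
On the curves, Pb = 1095/7 - (5/7)x and Ps = 4.375 + 0.125x; the wedge Ps − Pb = 6 gives 4.375 + 0.125x − (1095/7 - (5/7)x) = 6, so x' = 8851/47.
Then Pb = 1095/7 − (5/7)·(8851/47) = 1030/47 and Ps = 4.375 + 0.125·(8851/47) = 1312/47.
Buyers' price falls by P* − Pb = 1270/47 − 1030/47 = 240/47; sellers' price rises by Ps − P* = 1312/47 − 1270/47 = 42/47.

Buyers gain 240/47 per unit; sellers gain 42/47 per unit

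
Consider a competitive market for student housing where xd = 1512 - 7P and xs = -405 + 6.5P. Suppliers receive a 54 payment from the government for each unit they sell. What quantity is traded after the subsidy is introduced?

x' = 700

Pre-subsidy: 1512 - 7P = -405 + 6.5P gives P* = 142, x* = 518.
With the subsidy, sellers receive Ps = Pb + 54 for each unit, where Pb is the price buyers pay.
Supply in terms of Pb becomes xs = -405 + 6.5(Pb + 54) = -54 + 6.5Pb. Setting this equal to demand: 1512 - 7Pb = -54 + 6.5Pb, so Pb = 116.
Sellers receive Ps = 116 + 54 = 170; x' = 1512 − 7·116 = 700.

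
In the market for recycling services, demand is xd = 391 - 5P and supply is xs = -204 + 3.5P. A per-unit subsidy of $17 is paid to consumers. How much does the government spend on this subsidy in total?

Pre-subsidy: 391 - 5P = -204 + 3.5P gives P* = 70, x* = 41.
With the rebate, buyers effectively pay Pb = Ps − 17, where Ps is the price sellers receive.
Demand in terms of Ps becomes xd = 391 − 5(Ps − 17) = 476 - 5Ps. Setting this equal to supply: 476 - 5Ps = -204 + 3.5Ps, so Ps = 80.
Buyers pay Pb = 80 − 17 = 63; x' = -204 + 3.5·80 = 76.
Government outlay = subsidy × quantity = 17 × 76 = 1292.

Government cost = $1292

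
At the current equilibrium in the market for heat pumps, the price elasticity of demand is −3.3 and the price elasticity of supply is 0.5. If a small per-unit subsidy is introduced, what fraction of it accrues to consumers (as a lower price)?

For a small subsidy around the equilibrium, the benefit split depends on the relative slopes, which at a point are proportional to the elasticities.
Buyer share = εs/(εs + |εd|) = 0.5/(0.5 + 3.3) = 5/38; seller share = |εd|/(εs + |εd|) = 33/38.

Consumer share = 5/38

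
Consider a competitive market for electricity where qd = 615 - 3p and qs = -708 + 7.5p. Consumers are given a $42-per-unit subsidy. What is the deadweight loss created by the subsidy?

Deadweight loss = $1890

Pre-subsidy: 615 - 3p = -708 + 7.5p gives p* = 126, q* = 237.
With the rebate, buyers effectively pay pb = ps − 42, where ps is the price sellers receive.
Demand in terms of ps becomes qd = 615 − 3(ps − 42) = 741 - 3ps. Setting this equal to supply: 741 - 3ps = -708 + 7.5ps, so ps = 138.
Buyers pay pb = 138 − 42 = 96; q' = -708 + 7.5·138 = 327.
The subsidy expands output by 327 − 237 = 90 past the efficient level; on those units the gap between marginal cost and willingness to pay runs from 0 up to 42.
DWL = ½ × 42 × 90 = 1890.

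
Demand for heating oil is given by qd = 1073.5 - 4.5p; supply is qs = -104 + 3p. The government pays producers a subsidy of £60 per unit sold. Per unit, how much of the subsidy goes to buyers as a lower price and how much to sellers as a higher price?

Pre-subsidy: 1073.5 - 4.5p = -104 + 3p gives p* = 157, q* = 367.
With the subsidy, sellers receive ps = pb + 60 for each unit, where pb is the price buyers pay.
Supply in terms of pb becomes qs = -104 + 3(pb + 60) = 76 + 3pb. Setting this equal to demand: 1073.5 - 4.5pb = 76 + 3pb, so pb = 133.
Sellers receive ps = 133 + 60 = 193; q' = 1073.5 − 4.5·133 = 475.
Buyers' price falls by p* − pb = 157 − 133 = 24; sellers' price rises by ps − p* = 193 − 157 = 36.

Buyers gain £24 per unit; sellers gain £36 per unit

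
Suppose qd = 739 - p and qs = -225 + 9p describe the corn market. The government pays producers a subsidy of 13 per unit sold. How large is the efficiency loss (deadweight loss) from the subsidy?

Pre-subsidy: 739 - p = -225 + 9p gives p* = 96.4, q* = 642.6.
With the subsidy, sellers receive ps = pb + 13 for each unit, where pb is the price buyers pay.
Supply in terms of pb becomes qs = -225 + 9(pb + 13) = -108 + 9pb. Setting this equal to demand: 739 - pb = -108 + 9pb, so pb = 84.7.
Sellers receive ps = 84.7 + 13 = 97.7; q' = 739 − 1·84.7 = 654.3.
The subsidy expands output by 654.3 − 642.6 = 11.7 past the efficient level; on those units the gap between marginal cost and willingness to pay runs from 0 up to 13.
DWL = ½ × 13 × 11.7 = 76.05.

Deadweight loss = 76.05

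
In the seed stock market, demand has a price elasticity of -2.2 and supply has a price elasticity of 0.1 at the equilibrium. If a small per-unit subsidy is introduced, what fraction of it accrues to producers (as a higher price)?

Producer share = 22/23

For a small subsidy around the equilibrium, the benefit split depends on the relative slopes, which at a point are proportional to the elasticities.
Buyer share = εs/(εs + |εd|) = 0.1/(0.1 + 2.2) = 1/23; seller share = |εd|/(εs + |εd|) = 22/23.
So producers capture 22/23 of the subsidy.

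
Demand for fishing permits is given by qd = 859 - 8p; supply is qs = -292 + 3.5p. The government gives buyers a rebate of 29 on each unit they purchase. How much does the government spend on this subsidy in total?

Government cost = 85985/23

Pre-subsidy: 859 - 8p = -292 + 3.5p gives p* = 2302/23, q* = 1341/23.
With the rebate, buyers effectively pay pb = ps − 29, where ps is the price sellers receive.
Demand in terms of ps becomes qd = 859 − 8(ps − 29) = 1091 - 8ps. Setting this equal to supply: 1091 - 8ps = -292 + 3.5ps, so ps = 2766/23.
Buyers pay pb = 2766/23 − 29 = 2099/23; q' = -292 + 3.5·(2766/23) = 2965/23.
Government outlay = subsidy × quantity = 29 × 2965/23 = 85985/23.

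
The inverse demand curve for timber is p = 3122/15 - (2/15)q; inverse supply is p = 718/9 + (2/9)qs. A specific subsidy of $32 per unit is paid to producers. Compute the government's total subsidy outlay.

Pre-subsidy: 3122/15 - (2/15)q = 718/9 + (2/9)q gives q* = 361 and p* = 160.
With the subsidy, sellers receive ps = pb + 32 for each unit, where pb is the price buyers pay.
On the curves, pb = 3122/15 - (2/15)q and ps = 718/9 + (2/9)q; the wedge ps − pb = 32 gives 718/9 + (2/9)q − (3122/15 - (2/15)q) = 32, so q' = 451.
Then pb = 3122/15 − (2/15)·451 = 148 and ps = 718/9 + (2/9)·451 = 180.
Government outlay = subsidy × quantity = 32 × 451 = 14432.

Government cost = $14432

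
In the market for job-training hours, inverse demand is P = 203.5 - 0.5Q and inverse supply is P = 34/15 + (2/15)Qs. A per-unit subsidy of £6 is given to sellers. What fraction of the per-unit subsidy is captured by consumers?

Consumer share = 15/19

Pre-subsidy: 203.5 - 0.5Q = 34/15 + (2/15)Q gives Q* = 6037/19 and P* = 848/19.
With the subsidy, sellers receive Ps = Pb + 6 for each unit, where Pb is the price buyers pay.
On the curves, Pb = 203.5 - 0.5Q and Ps = 34/15 + (2/15)Q; the wedge Ps − Pb = 6 gives 34/15 + (2/15)Q − (203.5 - 0.5Q) = 6, so Q' = 6217/19.
Then Pb = 203.5 − 0.5·(6217/19) = 758/19 and Ps = 34/15 + (2/15)·(6217/19) = 872/19.
Buyers' price falls by P* − Pb = 848/19 − 758/19 = 90/19; sellers' price rises by Ps − P* = 872/19 − 848/19 = 24/19.
So consumers capture (90/19)/6 = 15/19 of each unit of subsidy.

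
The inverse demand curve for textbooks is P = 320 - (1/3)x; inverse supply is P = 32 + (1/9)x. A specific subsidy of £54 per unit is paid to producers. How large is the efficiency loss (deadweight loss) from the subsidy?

Pre-subsidy: 320 - (1/3)x = 32 + (1/9)x gives x* = 648 and P* = 104.
With the subsidy, sellers receive Ps = Pb + 54 for each unit, where Pb is the price buyers pay.
On the curves, Pb = 320 - (1/3)x and Ps = 32 + (1/9)x; the wedge Ps − Pb = 54 gives 32 + (1/9)x − (320 - (1/3)x) = 54, so x' = 769.5.
Then Pb = 320 − (1/3)·769.5 = 63.5 and Ps = 32 + (1/9)·769.5 = 117.5.
The subsidy expands output by 769.5 − 648 = 121.5 past the efficient level; on those units the gap between marginal cost and willingness to pay runs from 0 up to 54.
DWL = ½ × 54 × 121.5 = 3280.5.

Deadweight loss = £3280.5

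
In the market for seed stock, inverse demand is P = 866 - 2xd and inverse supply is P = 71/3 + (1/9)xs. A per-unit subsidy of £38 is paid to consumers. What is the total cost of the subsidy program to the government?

Pre-subsidy: 866 - 2x = 71/3 + (1/9)x gives x* = 399 and P* = 68.
With the rebate, buyers effectively pay Pb = Ps − 38, where Ps is the price sellers receive.
On the curves, Pb = 866 - 2x and Ps = 71/3 + (1/9)x; the wedge Ps − Pb = 38 gives 71/3 + (1/9)x − (866 - 2x) = 38, so x' = 417.
Then Pb = 866 − 2·417 = 32 and Ps = 71/3 + (1/9)·417 = 70.
Government outlay = subsidy × quantity = 38 × 417 = 15846.

Government cost = £15846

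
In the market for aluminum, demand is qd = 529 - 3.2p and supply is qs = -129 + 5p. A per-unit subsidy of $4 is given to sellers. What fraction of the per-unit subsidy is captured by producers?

Pre-subsidy: 529 - 3.2p = -129 + 5p gives p* = 3290/41, q* = 11161/41.
With the subsidy, sellers receive ps = pb + 4 for each unit, where pb is the price buyers pay.
Supply in terms of pb becomes qs = -129 + 5(pb + 4) = -109 + 5pb. Setting this equal to demand: 529 - 3.2pb = -109 + 5pb, so pb = 3190/41.
Sellers receive ps = 3190/41 + 4 = 3354/41; q' = 529 − 3.2·(3190/41) = 11481/41.
Buyers' price falls by p* − pb = 3290/41 − 3190/41 = 100/41; sellers' price rises by ps − p* = 3354/41 − 3290/41 = 64/41.
So producers capture (64/41)/4 = 16/41 of each unit of subsidy.

Producer share = 16/41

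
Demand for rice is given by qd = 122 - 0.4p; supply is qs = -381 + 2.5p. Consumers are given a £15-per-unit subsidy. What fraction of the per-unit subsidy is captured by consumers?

Consumer share = 25/29

Pre-subsidy: 122 - 0.4p = -381 + 2.5p gives p* = 5030/29, q* = 1526/29.
With the rebate, buyers effectively pay pb = ps − 15, where ps is the price sellers receive.
Demand in terms of ps becomes qd = 122 − 0.4(ps − 15) = 128 - 0.4ps. Setting this equal to supply: 128 - 0.4ps = -381 + 2.5ps, so ps = 5090/29.
Buyers pay pb = 5090/29 − 15 = 4655/29; q' = -381 + 2.5·(5090/29) = 1676/29.
Buyers' price falls by p* − pb = 5030/29 − 4655/29 = 375/29; sellers' price rises by ps − p* = 5090/29 − 5030/29 = 60/29.
So consumers capture (375/29)/15 = 25/29 of each unit of subsidy.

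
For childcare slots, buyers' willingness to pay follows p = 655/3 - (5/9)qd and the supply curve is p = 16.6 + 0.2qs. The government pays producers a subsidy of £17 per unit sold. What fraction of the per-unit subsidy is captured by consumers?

Consumer share = 25/34

Pre-subsidy: 655/3 - (5/9)q = 16.6 + 0.2q gives q* = 267 and p* = 70.
With the subsidy, sellers receive ps = pb + 17 for each unit, where pb is the price buyers pay.
On the curves, pb = 655/3 - (5/9)q and ps = 16.6 + 0.2q; the wedge ps − pb = 17 gives 16.6 + 0.2q − (655/3 - (5/9)q) = 17, so q' = 289.5.
Then pb = 655/3 − (5/9)·289.5 = 57.5 and ps = 16.6 + 0.2·289.5 = 74.5.
Buyers' price falls by p* − pb = 70 − 57.5 = 12.5; sellers' price rises by ps − p* = 74.5 − 70 = 4.5.
So consumers capture 12.5/17 = 25/34 of each unit of subsidy.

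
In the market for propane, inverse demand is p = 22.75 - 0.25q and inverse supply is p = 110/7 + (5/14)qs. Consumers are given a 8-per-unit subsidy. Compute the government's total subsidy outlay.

Government cost = 3368/17

Pre-subsidy: 22.75 - 0.25q = 110/7 + (5/14)q gives q* = 197/17 and p* = 675/34.
With the rebate, buyers effectively pay pb = ps − 8, where ps is the price sellers receive.
On the curves, pb = 22.75 - 0.25q and ps = 110/7 + (5/14)q; the wedge ps − pb = 8 gives 110/7 + (5/14)q − (22.75 - 0.25q) = 8, so q' = 421/17.
Then pb = 22.75 − 0.25·(421/17) = 563/34 and ps = 110/7 + (5/14)·(421/17) = 835/34.
Government outlay = subsidy × quantity = 8 × 421/17 = 3368/17.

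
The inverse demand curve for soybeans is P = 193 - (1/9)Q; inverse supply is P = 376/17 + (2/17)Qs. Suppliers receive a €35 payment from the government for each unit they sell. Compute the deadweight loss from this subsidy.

Deadweight loss = €2677.5

Pre-subsidy: 193 - (1/9)Q = 376/17 + (2/17)Q gives Q* = 747 and P* = 110.
With the subsidy, sellers receive Ps = Pb + 35 for each unit, where Pb is the price buyers pay.
On the curves, Pb = 193 - (1/9)Q and Ps = 376/17 + (2/17)Q; the wedge Ps − Pb = 35 gives 376/17 + (2/17)Q − (193 - (1/9)Q) = 35, so Q' = 900.
Then Pb = 193 − (1/9)·900 = 93 and Ps = 376/17 + (2/17)·900 = 128.
The subsidy expands output by 900 − 747 = 153 past the efficient level; on those units the gap between marginal cost and willingness to pay runs from 0 up to 35.
DWL = ½ × 35 × 153 = 2677.5.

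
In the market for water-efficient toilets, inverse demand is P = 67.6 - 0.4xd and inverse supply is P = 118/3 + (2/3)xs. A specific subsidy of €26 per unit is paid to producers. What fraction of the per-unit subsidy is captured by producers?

Producer share = 0.625

Pre-subsidy: 67.6 - 0.4x = 118/3 + (2/3)x gives x* = 26.5 and P* = 57.
With the subsidy, sellers receive Ps = Pb + 26 for each unit, where Pb is the price buyers pay.
On the curves, Pb = 67.6 - 0.4x and Ps = 118/3 + (2/3)x; the wedge Ps − Pb = 26 gives 118/3 + (2/3)x − (67.6 - 0.4x) = 26, so x' = 50.875.
Then Pb = 67.6 − 0.4·50.875 = 47.25 and Ps = 118/3 + (2/3)·50.875 = 73.25.
Buyers' price falls by P* − Pb = 57 − 47.25 = 9.75; sellers' price rises by Ps − P* = 73.25 − 57 = 16.25.
So producers capture 16.25/26 = 0.625 of each unit of subsidy.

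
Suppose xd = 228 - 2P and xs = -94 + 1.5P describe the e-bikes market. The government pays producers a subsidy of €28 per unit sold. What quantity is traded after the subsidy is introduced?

Pre-subsidy: 228 - 2P = -94 + 1.5P gives P* = 92, x* = 44.
With the subsidy, sellers receive Ps = Pb + 28 for each unit, where Pb is the price buyers pay.
Supply in terms of Pb becomes xs = -94 + 1.5(Pb + 28) = -52 + 1.5Pb. Setting this equal to demand: 228 - 2Pb = -52 + 1.5Pb, so Pb = 80.
Sellers receive Ps = 80 + 28 = 108; x' = 228 − 2·80 = 68.

x' = 68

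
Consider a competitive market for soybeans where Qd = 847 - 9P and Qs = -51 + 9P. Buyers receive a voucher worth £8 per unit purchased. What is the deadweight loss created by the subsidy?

Pre-subsidy: 847 - 9P = -51 + 9P gives P* = 449/9, Q* = 398.
With the rebate, buyers effectively pay Pb = Ps − 8, where Ps is the price sellers receive.
Demand in terms of Ps becomes Qd = 847 − 9(Ps − 8) = 919 - 9Ps. Setting this equal to supply: 919 - 9Ps = -51 + 9Ps, so Ps = 485/9.
Buyers pay Pb = 485/9 − 8 = 413/9; Q' = -51 + 9·(485/9) = 434.
The subsidy expands output by 434 − 398 = 36 past the efficient level; on those units the gap between marginal cost and willingness to pay runs from 0 up to 8.
DWL = ½ × 8 × 36 = 144.

Deadweight loss = £144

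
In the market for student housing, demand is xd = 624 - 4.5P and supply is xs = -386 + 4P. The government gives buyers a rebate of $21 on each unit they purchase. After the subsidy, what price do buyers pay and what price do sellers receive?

Buyers pay 1852/17; sellers receive 2209/17

Pre-subsidy: 624 - 4.5P = -386 + 4P gives P* = 2020/17, x* = 1518/17.
With the rebate, buyers effectively pay Pb = Ps − 21, where Ps is the price sellers receive.
Demand in terms of Ps becomes xd = 624 − 4.5(Ps − 21) = 718.5 - 4.5Ps. Setting this equal to supply: 718.5 - 4.5Ps = -386 + 4Ps, so Ps = 2209/17.
Buyers pay Pb = 2209/17 − 21 = 1852/17; x' = -386 + 4·(2209/17) = 2274/17.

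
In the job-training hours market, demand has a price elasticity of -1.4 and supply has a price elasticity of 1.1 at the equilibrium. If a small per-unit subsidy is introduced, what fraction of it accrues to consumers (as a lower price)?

Consumer share = 0.44

For a small subsidy around the equilibrium, the benefit split depends on the relative slopes, which at a point are proportional to the elasticities.
Buyer share = εs/(εs + |εd|) = 1.1/(1.1 + 1.4) = 0.44; seller share = |εd|/(εs + |εd|) = 0.56.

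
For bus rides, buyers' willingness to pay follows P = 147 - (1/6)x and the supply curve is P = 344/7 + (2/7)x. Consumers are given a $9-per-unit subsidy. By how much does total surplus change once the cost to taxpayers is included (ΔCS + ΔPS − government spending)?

Pre-subsidy: 147 - (1/6)x = 344/7 + (2/7)x gives x* = 4110/19 and P* = 2108/19.
With the rebate, buyers effectively pay Pb = Ps − 9, where Ps is the price sellers receive.
On the curves, Pb = 147 - (1/6)x and Ps = 344/7 + (2/7)x; the wedge Ps − Pb = 9 gives 344/7 + (2/7)x − (147 - (1/6)x) = 9, so x' = 4488/19.
Then Pb = 147 − (1/6)·(4488/19) = 2045/19 and Ps = 344/7 + (2/7)·(4488/19) = 2216/19.
ΔCS = ½(4110/19 + 4488/19)(2108/19 − 2045/19) = 270837/361; ΔPS = ½(4110/19 + 4488/19)(2216/19 − 2108/19) = 464292/361.
Government spending = 9 × 4488/19 = 40392/19.
Net change = 270837/361 + 464292/361 − 40392/19 = -1701/19. The loss equals the DWL triangle ½·9·378/19.

Net change in total surplus = -1701/19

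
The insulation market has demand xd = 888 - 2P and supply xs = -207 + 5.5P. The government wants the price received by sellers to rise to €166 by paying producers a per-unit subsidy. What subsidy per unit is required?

At a seller price of 166, quantity supplied is -207 + 5.5·166 = 706.
Buyers absorb 706 only when they pay Pb with 888 − 2·Pb = 706, i.e. Pb = 91.
s = Ps − Pb = 166 − 91 = 75.

Required subsidy s = €75 per unit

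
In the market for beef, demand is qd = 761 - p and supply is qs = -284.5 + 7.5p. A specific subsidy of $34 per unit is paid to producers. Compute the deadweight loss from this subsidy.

Pre-subsidy: 761 - p = -284.5 + 7.5p gives p* = 123, q* = 638.
With the subsidy, sellers receive ps = pb + 34 for each unit, where pb is the price buyers pay.
Supply in terms of pb becomes qs = -284.5 + 7.5(pb + 34) = -29.5 + 7.5pb. Setting this equal to demand: 761 - pb = -29.5 + 7.5pb, so pb = 93.
Sellers receive ps = 93 + 34 = 127; q' = 761 − 1·93 = 668.
The subsidy expands output by 668 − 638 = 30 past the efficient level; on those units the gap between marginal cost and willingness to pay runs from 0 up to 34.
DWL = ½ × 34 × 30 = 510.

Deadweight loss = $510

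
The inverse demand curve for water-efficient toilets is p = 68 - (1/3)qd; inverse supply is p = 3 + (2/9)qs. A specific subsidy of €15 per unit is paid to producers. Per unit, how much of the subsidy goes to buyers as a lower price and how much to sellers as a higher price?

Buyers gain €9 per unit; sellers gain €6 per unit

Pre-subsidy: 68 - (1/3)q = 3 + (2/9)q gives q* = 117 and p* = 29.
With the subsidy, sellers receive ps = pb + 15 for each unit, where pb is the price buyers pay.
On the curves, pb = 68 - (1/3)q and ps = 3 + (2/9)q; the wedge ps − pb = 15 gives 3 + (2/9)q − (68 - (1/3)q) = 15, so q' = 144.
Then pb = 68 − (1/3)·144 = 20 and ps = 3 + (2/9)·144 = 35.
Buyers' price falls by p* − pb = 29 − 20 = 9; sellers' price rises by ps − p* = 35 − 29 = 6.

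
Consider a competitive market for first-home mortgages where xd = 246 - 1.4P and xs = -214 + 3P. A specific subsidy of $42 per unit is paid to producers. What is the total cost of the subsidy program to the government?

Government cost = 64554/11

Pre-subsidy: 246 - 1.4P = -214 + 3P gives P* = 1150/11, x* = 1096/11.
With the subsidy, sellers receive Ps = Pb + 42 for each unit, where Pb is the price buyers pay.
Supply in terms of Pb becomes xs = -214 + 3(Pb + 42) = -88 + 3Pb. Setting this equal to demand: 246 - 1.4Pb = -88 + 3Pb, so Pb = 835/11.
Sellers receive Ps = 835/11 + 42 = 1297/11; x' = 246 − 1.4·(835/11) = 1537/11.
Government outlay = subsidy × quantity = 42 × 1537/11 = 64554/11.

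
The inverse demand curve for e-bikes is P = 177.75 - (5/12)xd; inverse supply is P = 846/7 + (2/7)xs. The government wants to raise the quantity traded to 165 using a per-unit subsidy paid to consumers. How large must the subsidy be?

At x = 165, from the demand curve buyers pay Pb = 177.75 − (5/12)·165 = 109; from the supply curve sellers need Ps = 846/7 + (2/7)·165 = 168.
The subsidy must fill the gap: s = Ps − Pb = 168 − 109 = 59.

Required subsidy s = 59 per unit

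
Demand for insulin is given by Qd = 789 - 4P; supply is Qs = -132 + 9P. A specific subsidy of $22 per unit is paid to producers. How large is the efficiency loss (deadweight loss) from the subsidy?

Deadweight loss = 8712/13

Pre-subsidy: 789 - 4P = -132 + 9P gives P* = 921/13, Q* = 6573/13.
With the subsidy, sellers receive Ps = Pb + 22 for each unit, where Pb is the price buyers pay.
Supply in terms of Pb becomes Qs = -132 + 9(Pb + 22) = 66 + 9Pb. Setting this equal to demand: 789 - 4Pb = 66 + 9Pb, so Pb = 723/13.
Sellers receive Ps = 723/13 + 22 = 1009/13; Q' = 789 − 4·(723/13) = 7365/13.
The subsidy expands output by 7365/13 − 6573/13 = 792/13 past the efficient level; on those units the gap between marginal cost and willingness to pay runs from 0 up to 22.
DWL = ½ × 22 × 792/13 = 8712/13.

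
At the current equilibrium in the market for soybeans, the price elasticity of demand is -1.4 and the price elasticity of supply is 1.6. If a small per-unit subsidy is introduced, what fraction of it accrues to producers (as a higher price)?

For a small subsidy around the equilibrium, the benefit split depends on the relative slopes, which at a point are proportional to the elasticities.
Buyer share = εs/(εs + |εd|) = 1.6/(1.6 + 1.4) = 8/15; seller share = |εd|/(εs + |εd|) = 7/15.
So producers capture 7/15 of the subsidy.

Producer share = 7/15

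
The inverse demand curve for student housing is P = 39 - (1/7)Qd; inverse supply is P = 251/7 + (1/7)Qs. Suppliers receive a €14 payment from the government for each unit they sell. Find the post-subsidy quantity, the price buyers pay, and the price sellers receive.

Q' = 60; buyers pay 213/7; sellers receive 311/7

Pre-subsidy: 39 - (1/7)Q = 251/7 + (1/7)Q gives Q* = 11 and P* = 262/7.
With the subsidy, sellers receive Ps = Pb + 14 for each unit, where Pb is the price buyers pay.
On the curves, Pb = 39 - (1/7)Q and Ps = 251/7 + (1/7)Q; the wedge Ps − Pb = 14 gives 251/7 + (1/7)Q − (39 - (1/7)Q) = 14, so Q' = 60.
Then Pb = 39 − (1/7)·60 = 213/7 and Ps = 251/7 + (1/7)·60 = 311/7.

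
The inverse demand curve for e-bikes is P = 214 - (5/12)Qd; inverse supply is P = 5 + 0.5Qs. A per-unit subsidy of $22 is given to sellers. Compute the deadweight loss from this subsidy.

Deadweight loss = $264

Pre-subsidy: 214 - (5/12)Q = 5 + 0.5Q gives Q* = 228 and P* = 119.
With the subsidy, sellers receive Ps = Pb + 22 for each unit, where Pb is the price buyers pay.
On the curves, Pb = 214 - (5/12)Q and Ps = 5 + 0.5Q; the wedge Ps − Pb = 22 gives 5 + 0.5Q − (214 - (5/12)Q) = 22, so Q' = 252.
Then Pb = 214 − (5/12)·252 = 109 and Ps = 5 + 0.5·252 = 131.
The subsidy expands output by 252 − 228 = 24 past the efficient level; on those units the gap between marginal cost and willingness to pay runs from 0 up to 22.
DWL = ½ × 22 × 24 = 264.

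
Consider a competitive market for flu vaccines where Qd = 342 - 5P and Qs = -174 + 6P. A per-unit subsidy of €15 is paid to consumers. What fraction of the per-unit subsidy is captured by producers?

Pre-subsidy: 342 - 5P = -174 + 6P gives P* = 516/11, Q* = 1182/11.
With the rebate, buyers effectively pay Pb = Ps − 15, where Ps is the price sellers receive.
Demand in terms of Ps becomes Qd = 342 − 5(Ps − 15) = 417 - 5Ps. Setting this equal to supply: 417 - 5Ps = -174 + 6Ps, so Ps = 591/11.
Buyers pay Pb = 591/11 − 15 = 426/11; Q' = -174 + 6·(591/11) = 1632/11.
Buyers' price falls by P* − Pb = 516/11 − 426/11 = 90/11; sellers' price rises by Ps − P* = 591/11 − 516/11 = 75/11.
So producers capture (75/11)/15 = 5/11 of each unit of subsidy.

Producer share = 5/11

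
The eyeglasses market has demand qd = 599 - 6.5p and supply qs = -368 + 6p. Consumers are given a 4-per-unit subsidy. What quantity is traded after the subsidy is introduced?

Pre-subsidy: 599 - 6.5p = -368 + 6p gives p* = 77.36, q* = 96.16.
With the rebate, buyers effectively pay pb = ps − 4, where ps is the price sellers receive.
Demand in terms of ps becomes qd = 599 − 6.5(ps − 4) = 625 - 6.5ps. Setting this equal to supply: 625 - 6.5ps = -368 + 6ps, so ps = 79.44.
Buyers pay pb = 79.44 − 4 = 75.44; q' = -368 + 6·79.44 = 108.64.

q' = 108.64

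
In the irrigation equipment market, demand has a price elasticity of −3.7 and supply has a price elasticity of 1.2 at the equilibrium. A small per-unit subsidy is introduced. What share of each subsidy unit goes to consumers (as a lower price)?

Consumer share = 12/49

For a small subsidy around the equilibrium, the benefit split depends on the relative slopes, which at a point are proportional to the elasticities.
Buyer share = εs/(εs + |εd|) = 1.2/(1.2 + 3.7) = 12/49; seller share = |εd|/(εs + |εd|) = 37/49.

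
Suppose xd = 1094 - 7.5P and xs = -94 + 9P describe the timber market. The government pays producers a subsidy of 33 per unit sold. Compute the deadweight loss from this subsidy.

Pre-subsidy: 1094 - 7.5P = -94 + 9P gives P* = 72, x* = 554.
With the subsidy, sellers receive Ps = Pb + 33 for each unit, where Pb is the price buyers pay.
Supply in terms of Pb becomes xs = -94 + 9(Pb + 33) = 203 + 9Pb. Setting this equal to demand: 1094 - 7.5Pb = 203 + 9Pb, so Pb = 54.
Sellers receive Ps = 54 + 33 = 87; x' = 1094 − 7.5·54 = 689.
The subsidy expands output by 689 − 554 = 135 past the efficient level; on those units the gap between marginal cost and willingness to pay runs from 0 up to 33.
DWL = ½ × 33 × 135 = 2227.5.

Deadweight loss = 2227.5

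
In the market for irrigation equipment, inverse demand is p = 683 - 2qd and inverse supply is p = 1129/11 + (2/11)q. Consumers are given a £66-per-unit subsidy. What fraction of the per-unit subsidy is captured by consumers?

Consumer share = 11/12

Pre-subsidy: 683 - 2q = 1129/11 + (2/11)q gives q* = 266 and p* = 151.
With the rebate, buyers effectively pay pb = ps − 66, where ps is the price sellers receive.
On the curves, pb = 683 - 2q and ps = 1129/11 + (2/11)q; the wedge ps − pb = 66 gives 1129/11 + (2/11)q − (683 - 2q) = 66, so q' = 296.25.
Then pb = 683 − 2·296.25 = 90.5 and ps = 1129/11 + (2/11)·296.25 = 156.5.
Buyers' price falls by p* − pb = 151 − 90.5 = 60.5; sellers' price rises by ps − p* = 156.5 − 151 = 5.5.
So consumers capture 60.5/66 = 11/12 of each unit of subsidy.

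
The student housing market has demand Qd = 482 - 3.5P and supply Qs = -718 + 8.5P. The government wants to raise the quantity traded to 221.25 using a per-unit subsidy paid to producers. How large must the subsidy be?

At Q = 221.25, invert demand for the buyer price: Pb = (482 − 221.25)/3.5 = 74.5; invert supply for the seller price: Ps = (221.25 − (-718))/8.5 = 110.5.
The subsidy must fill the gap: s = Ps − Pb = 110.5 − 74.5 = 36.

Required subsidy s = 36 per unit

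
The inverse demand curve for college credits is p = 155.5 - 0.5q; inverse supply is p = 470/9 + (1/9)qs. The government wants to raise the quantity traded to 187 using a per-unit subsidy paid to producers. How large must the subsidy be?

Required subsidy s = 11 per unit

At q = 187, from the demand curve buyers pay pb = 155.5 − 0.5·187 = 62; from the supply curve sellers need ps = 470/9 + (1/9)·187 = 73.
The subsidy must fill the gap: s = ps − pb = 73 − 62 = 11.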